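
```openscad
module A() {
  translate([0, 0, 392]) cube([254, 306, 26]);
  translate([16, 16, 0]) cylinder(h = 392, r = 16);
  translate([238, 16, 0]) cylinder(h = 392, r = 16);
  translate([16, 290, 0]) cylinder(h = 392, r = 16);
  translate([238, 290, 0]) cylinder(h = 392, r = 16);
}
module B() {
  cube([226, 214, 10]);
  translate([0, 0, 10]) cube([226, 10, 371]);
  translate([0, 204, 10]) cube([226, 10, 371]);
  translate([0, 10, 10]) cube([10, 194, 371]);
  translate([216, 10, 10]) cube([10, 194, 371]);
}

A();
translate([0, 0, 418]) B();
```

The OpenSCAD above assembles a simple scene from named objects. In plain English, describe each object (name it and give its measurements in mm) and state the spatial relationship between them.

A is a simple wooden stool: a rectangular seat 254 mm (x) by 306 mm (y), 26 mm thick, top face at z = 418 mm, on four round legs, each 32 mm in diameter. The legs rest on z = 0, each leg's axis is inset half a diameter from the nearest pair of seat edges (so the leg's bounding box is flush with the corner).

B is an open storage box with external size 226×214×381 mm and wall thickness 10 mm (the base is also 10 mm thick). The base covers the whole footprint; the four walls stand on the base, with the y-facing walls full-width and the x-facing walls fitting between their inner faces.

The open box is on top of the stool.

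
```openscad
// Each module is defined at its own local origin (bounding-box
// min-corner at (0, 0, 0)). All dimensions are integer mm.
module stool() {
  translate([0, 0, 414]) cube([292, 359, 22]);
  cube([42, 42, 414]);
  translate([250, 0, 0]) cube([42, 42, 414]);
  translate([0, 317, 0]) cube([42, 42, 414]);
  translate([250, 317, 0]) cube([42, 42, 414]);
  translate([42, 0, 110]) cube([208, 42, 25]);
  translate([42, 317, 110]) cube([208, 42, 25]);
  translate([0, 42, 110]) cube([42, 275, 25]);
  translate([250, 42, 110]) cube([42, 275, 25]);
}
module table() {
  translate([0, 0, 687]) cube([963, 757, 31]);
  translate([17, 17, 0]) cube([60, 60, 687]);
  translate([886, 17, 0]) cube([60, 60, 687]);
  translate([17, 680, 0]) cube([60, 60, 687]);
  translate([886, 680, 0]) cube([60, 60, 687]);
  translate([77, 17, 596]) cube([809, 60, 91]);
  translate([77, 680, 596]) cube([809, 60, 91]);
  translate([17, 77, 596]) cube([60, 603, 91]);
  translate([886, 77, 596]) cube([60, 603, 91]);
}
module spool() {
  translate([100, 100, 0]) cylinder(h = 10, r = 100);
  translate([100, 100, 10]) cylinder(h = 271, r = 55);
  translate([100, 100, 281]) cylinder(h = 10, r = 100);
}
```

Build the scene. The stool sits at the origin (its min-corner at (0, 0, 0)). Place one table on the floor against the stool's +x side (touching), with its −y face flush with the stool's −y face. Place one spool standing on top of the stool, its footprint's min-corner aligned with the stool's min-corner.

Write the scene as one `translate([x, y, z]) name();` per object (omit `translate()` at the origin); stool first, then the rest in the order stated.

stool();
translate([292, 0, 0]) table();
translate([0, 0, 436]) spool();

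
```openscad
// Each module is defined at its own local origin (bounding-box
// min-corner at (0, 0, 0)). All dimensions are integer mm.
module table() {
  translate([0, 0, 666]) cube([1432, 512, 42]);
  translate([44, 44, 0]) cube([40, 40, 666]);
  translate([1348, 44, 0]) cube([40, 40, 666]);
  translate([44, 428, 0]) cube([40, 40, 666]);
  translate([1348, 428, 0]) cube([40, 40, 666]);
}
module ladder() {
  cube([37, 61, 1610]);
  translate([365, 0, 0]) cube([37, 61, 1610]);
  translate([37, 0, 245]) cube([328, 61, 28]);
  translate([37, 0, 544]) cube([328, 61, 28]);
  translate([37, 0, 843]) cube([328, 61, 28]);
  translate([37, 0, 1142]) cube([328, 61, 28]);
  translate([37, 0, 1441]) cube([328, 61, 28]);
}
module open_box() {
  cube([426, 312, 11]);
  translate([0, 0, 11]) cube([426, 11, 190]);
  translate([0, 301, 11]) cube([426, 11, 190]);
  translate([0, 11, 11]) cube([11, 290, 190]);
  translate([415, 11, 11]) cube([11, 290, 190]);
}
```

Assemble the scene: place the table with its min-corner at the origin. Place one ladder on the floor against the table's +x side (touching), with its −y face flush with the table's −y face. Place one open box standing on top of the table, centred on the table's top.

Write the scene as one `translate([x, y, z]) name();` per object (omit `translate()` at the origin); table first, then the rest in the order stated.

table();
translate([1432, 0, 0]) ladder();
translate([503, 100, 708]) open_box();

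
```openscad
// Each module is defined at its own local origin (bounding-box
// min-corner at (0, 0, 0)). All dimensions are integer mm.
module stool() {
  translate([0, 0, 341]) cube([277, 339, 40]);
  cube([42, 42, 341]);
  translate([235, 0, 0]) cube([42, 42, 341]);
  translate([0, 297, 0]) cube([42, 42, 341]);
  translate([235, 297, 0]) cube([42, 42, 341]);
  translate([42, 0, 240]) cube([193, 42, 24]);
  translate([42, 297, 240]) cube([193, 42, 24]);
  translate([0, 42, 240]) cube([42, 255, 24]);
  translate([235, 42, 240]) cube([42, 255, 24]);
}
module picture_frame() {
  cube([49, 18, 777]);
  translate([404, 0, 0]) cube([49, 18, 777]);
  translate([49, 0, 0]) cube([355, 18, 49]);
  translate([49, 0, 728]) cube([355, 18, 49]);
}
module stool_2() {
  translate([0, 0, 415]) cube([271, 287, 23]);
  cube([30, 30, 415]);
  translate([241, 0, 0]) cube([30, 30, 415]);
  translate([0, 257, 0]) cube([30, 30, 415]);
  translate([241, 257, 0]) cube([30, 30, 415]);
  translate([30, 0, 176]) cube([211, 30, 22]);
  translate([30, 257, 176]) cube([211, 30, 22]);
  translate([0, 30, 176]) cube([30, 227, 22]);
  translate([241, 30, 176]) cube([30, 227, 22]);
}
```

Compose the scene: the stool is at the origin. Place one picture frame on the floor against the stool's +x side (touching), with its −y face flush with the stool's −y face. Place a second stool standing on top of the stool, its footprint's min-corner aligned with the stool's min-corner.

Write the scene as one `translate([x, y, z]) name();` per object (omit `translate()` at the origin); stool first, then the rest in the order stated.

stool();
translate([277, 0, 0]) picture_frame();
translate([0, 0, 381]) stool_2();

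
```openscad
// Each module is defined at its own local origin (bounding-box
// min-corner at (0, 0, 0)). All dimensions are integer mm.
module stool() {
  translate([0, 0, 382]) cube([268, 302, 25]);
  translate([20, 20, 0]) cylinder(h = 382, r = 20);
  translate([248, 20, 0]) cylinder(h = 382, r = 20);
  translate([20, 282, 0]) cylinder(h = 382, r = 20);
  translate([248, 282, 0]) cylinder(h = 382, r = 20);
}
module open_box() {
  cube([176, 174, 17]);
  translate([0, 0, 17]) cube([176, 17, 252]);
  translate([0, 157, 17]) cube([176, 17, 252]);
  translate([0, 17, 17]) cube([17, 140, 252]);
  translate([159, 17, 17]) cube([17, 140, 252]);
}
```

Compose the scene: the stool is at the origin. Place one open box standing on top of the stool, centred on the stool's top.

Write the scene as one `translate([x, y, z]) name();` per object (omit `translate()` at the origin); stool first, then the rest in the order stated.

stool();
translate([46, 64, 407]) open_box();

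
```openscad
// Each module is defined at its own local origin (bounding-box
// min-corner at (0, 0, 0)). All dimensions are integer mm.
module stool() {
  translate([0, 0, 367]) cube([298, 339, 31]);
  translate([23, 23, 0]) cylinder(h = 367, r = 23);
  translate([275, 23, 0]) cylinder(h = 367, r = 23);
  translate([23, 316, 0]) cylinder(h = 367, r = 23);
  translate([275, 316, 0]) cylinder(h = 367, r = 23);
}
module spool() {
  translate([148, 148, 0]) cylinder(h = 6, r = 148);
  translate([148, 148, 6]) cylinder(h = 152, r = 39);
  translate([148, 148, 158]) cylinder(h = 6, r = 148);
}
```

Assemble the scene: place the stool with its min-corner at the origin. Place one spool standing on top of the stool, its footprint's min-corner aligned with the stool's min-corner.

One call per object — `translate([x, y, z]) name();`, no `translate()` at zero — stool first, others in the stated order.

stool();
translate([0, 0, 398]) spool();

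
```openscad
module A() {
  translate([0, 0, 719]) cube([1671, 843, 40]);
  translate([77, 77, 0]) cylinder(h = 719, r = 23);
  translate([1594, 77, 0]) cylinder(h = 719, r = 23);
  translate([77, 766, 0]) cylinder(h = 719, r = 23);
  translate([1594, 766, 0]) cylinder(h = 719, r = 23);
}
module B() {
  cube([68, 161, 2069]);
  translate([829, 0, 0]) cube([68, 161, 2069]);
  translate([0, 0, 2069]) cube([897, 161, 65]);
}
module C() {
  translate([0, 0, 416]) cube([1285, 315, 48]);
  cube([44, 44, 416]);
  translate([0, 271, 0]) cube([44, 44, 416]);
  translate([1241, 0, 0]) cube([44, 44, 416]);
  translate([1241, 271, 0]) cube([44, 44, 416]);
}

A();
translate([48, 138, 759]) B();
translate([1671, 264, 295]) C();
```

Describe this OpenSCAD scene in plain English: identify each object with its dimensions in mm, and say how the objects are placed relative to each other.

A is a table with a 1671×843 mm rectangular top, 40 mm thick, top surface at z = 759 mm, supported by four round legs of 46 mm diameter, each leg's bounding box inset 54 mm from the nearest pair of top edges, running from the floor.

B is a rectangular door frame: two vertical jambs of 68×161 mm section, 2069 mm tall, with a clear opening 761 mm wide between their inner faces. A header 65 mm tall and 161 mm deep lies on top of the jambs and spans the full outside width.

C is a long wooden bench with a 1285 mm (x) × 315 mm (y) seat, 48 mm thick, its top surface 464 mm above the floor. Four 44 mm square legs at the seat corners, flush with the edges, run from z = 0 to the seat underside.

The door frame is on top of the table. The bench is beside the table with their tops flush at z = 759.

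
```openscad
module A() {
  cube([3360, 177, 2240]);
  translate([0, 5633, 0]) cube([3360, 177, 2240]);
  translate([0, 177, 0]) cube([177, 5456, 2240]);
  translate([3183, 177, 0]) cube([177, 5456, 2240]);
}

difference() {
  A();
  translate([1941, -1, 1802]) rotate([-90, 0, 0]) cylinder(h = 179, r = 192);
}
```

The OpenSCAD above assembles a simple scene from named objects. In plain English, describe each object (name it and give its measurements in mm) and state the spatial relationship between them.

A is the wall frame of a small rectangular building: four walls, each 2240 mm tall and 177 mm thick, enclosing a footprint 3360 mm (x) by 5810 mm (y) outside-to-outside, with no floor or roof. The front and back walls (the −y and +y sides) span the full width; the two side walls fit between them.

The house frame has a circular hole of radius 192 mm through its front wall, centred at (x = 1941, z = 1802).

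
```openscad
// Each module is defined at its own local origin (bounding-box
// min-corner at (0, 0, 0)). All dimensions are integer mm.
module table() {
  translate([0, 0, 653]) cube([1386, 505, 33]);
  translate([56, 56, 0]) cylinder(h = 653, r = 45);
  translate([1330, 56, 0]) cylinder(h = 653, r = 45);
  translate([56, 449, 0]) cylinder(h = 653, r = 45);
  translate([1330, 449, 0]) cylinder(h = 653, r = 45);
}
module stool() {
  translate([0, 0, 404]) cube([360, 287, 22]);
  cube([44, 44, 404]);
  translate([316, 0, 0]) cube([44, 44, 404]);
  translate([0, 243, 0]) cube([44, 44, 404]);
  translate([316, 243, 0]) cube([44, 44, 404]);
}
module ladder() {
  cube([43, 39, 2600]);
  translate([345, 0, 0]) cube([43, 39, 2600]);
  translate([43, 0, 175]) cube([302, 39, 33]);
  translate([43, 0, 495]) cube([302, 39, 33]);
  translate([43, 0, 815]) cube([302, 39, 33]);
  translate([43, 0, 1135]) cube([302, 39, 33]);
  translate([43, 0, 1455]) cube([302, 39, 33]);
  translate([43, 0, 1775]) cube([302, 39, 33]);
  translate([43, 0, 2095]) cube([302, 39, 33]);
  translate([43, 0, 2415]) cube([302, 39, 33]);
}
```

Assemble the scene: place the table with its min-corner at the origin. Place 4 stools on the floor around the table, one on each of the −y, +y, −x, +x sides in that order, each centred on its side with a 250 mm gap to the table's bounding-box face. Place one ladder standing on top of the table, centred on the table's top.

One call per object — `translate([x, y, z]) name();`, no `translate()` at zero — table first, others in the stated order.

table();
translate([513, -537, 0]) stool();
translate([513, 755, 0]) stool();
translate([-610, 109, 0]) stool();
translate([1636, 109, 0]) stool();
translate([499, 233, 686]) ladder();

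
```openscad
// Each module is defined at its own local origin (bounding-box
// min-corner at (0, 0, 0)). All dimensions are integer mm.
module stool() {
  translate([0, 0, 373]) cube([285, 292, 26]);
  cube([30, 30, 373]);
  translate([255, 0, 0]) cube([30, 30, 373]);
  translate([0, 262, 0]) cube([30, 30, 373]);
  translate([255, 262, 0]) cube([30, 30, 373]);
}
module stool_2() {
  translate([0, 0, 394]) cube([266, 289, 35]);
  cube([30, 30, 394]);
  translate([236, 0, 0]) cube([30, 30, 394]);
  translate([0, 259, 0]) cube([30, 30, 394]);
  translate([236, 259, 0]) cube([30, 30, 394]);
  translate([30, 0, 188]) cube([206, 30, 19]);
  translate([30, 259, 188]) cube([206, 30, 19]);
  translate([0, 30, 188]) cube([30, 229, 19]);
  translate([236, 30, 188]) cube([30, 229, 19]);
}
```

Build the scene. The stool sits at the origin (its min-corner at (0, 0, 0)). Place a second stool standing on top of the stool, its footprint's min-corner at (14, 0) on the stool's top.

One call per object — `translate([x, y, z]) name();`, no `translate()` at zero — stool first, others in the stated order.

stool();
translate([14, 0, 399]) stool_2();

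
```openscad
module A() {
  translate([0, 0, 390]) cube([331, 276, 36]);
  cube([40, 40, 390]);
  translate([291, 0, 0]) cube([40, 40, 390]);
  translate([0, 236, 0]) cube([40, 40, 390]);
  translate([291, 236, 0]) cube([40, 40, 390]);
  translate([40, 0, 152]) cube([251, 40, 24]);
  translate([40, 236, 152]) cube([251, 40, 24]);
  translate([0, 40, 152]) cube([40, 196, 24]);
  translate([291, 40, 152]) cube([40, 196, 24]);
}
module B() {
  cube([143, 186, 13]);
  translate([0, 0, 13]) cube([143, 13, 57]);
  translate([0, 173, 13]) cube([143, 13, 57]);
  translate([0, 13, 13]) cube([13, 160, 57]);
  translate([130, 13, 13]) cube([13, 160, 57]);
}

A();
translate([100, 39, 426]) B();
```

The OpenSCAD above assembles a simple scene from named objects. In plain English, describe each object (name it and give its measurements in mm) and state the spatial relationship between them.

A is a four-legged stool. The seat is a 331×276×36 mm slab whose top surface is at z = 426 mm; four square legs, each 40×40 mm in cross-section, run from the floor (z = 0) to the underside of the seat, each flush with a corner of the seat. Four stretchers, 40 mm wide and 24 mm tall, connect adjacent legs with their undersides at z = 152 mm, each running between the inner faces of the legs it joins and aligned with the legs' outer faces on the other axis.

B is an open storage box with external size 143×186×70 mm and wall thickness 13 mm (the base is also 13 mm thick). The base covers the whole footprint; the four walls stand on the base, with the y-facing walls full-width and the x-facing walls fitting between their inner faces.

The open box is on top of the stool.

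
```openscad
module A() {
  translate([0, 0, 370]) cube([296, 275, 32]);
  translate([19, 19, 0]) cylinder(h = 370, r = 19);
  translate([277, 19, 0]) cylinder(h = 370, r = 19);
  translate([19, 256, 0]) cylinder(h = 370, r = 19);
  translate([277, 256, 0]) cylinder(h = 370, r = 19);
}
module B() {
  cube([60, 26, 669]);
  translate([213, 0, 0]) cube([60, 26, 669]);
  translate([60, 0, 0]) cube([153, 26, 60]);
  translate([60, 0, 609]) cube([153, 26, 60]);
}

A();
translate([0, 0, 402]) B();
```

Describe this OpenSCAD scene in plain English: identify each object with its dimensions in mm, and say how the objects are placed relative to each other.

A is a four-legged stool. The seat is 296×275 mm, 32 mm thick, top at z = 402 mm. It stands on four round legs, each 38 mm in diameter, from z = 0 to the seat underside, each leg's axis is inset half a diameter from the nearest pair of seat edges (so the leg's bounding box is flush with the corner).

B is a rectangular picture frame lying in the x–z plane (depth along y). The opening is 153 mm wide (x) by 549 mm tall (z), surrounded by a border 60 mm wide on all four sides. The frame is 26 mm deep and is made of two full-height vertical stiles with two horizontal rails fitted between them.

The picture frame is on top of the stool.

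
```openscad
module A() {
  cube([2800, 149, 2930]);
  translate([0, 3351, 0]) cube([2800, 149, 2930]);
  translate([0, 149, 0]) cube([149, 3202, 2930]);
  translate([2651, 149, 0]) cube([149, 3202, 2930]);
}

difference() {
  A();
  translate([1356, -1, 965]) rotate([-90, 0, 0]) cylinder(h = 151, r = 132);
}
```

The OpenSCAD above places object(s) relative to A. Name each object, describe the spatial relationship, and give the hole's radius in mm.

The subtracted cylinder has r = 132 mm.

A is a house frame. The house frame has a circular hole through its front wall. The hole's radius is 132 mm.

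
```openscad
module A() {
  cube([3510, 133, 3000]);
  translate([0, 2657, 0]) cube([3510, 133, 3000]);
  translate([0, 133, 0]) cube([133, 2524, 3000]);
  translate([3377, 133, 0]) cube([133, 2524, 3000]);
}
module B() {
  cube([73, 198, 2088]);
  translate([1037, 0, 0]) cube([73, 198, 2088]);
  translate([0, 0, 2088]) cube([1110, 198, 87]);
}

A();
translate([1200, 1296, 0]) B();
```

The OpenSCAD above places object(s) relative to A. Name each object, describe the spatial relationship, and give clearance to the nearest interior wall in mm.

Clearances: x = 1067, y = 1163; minimum 1067 mm.

A is a house frame. B is a door frame. The door frame sits inside the house frame, centred. The clearance to the nearest interior wall is 1067 mm.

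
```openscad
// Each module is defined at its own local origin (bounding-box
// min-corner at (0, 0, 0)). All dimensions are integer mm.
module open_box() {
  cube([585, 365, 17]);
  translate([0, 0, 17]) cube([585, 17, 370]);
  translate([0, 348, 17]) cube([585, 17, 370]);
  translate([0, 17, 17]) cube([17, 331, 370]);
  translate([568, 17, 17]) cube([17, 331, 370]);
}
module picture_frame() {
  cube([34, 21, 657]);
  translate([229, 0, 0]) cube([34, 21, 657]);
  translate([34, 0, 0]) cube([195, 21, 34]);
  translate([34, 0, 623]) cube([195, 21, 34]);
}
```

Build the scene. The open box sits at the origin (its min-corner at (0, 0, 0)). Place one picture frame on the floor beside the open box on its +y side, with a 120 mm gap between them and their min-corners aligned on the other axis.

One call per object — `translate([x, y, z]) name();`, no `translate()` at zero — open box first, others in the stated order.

open_box();
translate([0, 485, 0]) picture_frame();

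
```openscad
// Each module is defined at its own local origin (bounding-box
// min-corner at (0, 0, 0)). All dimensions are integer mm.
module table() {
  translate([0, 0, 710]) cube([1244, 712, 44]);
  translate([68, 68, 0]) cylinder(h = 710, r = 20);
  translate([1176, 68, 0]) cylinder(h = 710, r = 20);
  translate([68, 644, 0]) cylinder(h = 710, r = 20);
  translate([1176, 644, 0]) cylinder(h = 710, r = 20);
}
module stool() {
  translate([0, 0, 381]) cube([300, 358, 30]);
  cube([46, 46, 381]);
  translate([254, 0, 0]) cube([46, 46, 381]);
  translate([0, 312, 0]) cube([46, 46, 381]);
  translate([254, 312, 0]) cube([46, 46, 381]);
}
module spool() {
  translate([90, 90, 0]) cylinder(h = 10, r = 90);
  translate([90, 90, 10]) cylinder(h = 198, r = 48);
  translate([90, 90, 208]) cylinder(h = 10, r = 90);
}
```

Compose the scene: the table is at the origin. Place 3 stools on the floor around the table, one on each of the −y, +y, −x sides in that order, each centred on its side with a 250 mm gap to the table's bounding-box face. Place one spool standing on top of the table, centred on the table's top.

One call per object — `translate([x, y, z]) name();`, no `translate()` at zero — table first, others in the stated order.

table();
translate([472, -608, 0]) stool();
translate([472, 962, 0]) stool();
translate([-550, 177, 0]) stool();
translate([532, 266, 754]) spool();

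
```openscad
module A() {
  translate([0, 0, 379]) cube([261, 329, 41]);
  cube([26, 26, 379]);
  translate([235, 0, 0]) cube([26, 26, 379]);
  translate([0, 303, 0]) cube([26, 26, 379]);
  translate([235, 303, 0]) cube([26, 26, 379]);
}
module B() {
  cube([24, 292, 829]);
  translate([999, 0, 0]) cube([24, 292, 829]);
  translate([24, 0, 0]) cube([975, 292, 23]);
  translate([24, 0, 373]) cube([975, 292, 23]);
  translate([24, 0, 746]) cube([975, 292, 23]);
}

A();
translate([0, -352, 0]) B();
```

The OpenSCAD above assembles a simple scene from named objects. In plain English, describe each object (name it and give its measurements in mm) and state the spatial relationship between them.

A is a four-legged stool. The seat is a 261×329×41 mm slab whose top surface is at z = 420 mm; four square legs, each 26×26 mm in cross-section, run from the floor (z = 0) to the underside of the seat, each flush with a corner of the seat.

B is an open bookshelf. Two side panels, each 24 mm thick, 292 mm deep and 829 mm tall, stand 1023 mm apart (outside-to-outside). Between them sit 3 shelves, each 23 mm thick and 292 mm deep, spanning the full gap between the sides. The bottom shelf rests on the floor (its underside at z = 0) and the clear gap between one shelf's top and the next shelf's underside is 350 mm.

The bookshelf is on the floor beside the stool on its −y side.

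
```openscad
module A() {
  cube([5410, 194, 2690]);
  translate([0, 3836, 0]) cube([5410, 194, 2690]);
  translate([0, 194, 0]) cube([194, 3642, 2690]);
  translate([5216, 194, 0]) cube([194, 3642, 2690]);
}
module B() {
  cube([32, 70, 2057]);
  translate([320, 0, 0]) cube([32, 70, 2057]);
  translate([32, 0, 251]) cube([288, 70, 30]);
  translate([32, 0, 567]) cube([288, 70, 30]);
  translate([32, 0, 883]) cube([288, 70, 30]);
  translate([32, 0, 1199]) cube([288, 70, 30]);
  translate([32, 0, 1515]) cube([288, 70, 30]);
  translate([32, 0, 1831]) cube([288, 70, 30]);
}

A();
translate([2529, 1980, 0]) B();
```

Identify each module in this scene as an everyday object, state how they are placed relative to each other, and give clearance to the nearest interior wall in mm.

Clearances: x = 2335, y = 1786; minimum 1786 mm.

A is a house frame. B is a ladder. The ladder sits inside the house frame, centred. The clearance to the nearest interior wall is 1786 mm.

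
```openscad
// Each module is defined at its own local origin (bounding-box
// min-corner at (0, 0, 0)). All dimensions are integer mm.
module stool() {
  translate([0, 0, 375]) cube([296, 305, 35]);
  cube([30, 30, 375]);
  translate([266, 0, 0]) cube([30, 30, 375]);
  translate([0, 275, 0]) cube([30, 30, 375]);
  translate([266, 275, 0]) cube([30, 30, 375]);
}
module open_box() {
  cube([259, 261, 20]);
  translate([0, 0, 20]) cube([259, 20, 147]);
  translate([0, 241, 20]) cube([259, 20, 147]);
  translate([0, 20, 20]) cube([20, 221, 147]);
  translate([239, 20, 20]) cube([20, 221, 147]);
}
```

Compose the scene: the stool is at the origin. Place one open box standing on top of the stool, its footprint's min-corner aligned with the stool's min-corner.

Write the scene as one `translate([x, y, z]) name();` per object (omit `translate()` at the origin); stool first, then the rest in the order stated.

stool();
translate([0, 0, 410]) open_box();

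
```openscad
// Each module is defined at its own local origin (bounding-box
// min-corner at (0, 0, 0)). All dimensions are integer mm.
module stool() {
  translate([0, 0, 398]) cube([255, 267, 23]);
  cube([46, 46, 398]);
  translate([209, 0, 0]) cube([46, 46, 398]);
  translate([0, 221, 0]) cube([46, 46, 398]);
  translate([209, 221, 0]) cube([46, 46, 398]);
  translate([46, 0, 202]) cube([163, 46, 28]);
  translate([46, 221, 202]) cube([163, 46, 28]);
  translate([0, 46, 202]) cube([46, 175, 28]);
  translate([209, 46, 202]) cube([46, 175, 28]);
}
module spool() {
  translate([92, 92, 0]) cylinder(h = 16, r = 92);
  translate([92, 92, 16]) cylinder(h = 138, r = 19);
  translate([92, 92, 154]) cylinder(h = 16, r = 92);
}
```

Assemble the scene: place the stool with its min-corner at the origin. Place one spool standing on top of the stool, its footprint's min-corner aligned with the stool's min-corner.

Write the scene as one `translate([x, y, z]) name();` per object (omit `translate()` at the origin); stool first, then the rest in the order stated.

stool();
translate([0, 0, 421]) spool();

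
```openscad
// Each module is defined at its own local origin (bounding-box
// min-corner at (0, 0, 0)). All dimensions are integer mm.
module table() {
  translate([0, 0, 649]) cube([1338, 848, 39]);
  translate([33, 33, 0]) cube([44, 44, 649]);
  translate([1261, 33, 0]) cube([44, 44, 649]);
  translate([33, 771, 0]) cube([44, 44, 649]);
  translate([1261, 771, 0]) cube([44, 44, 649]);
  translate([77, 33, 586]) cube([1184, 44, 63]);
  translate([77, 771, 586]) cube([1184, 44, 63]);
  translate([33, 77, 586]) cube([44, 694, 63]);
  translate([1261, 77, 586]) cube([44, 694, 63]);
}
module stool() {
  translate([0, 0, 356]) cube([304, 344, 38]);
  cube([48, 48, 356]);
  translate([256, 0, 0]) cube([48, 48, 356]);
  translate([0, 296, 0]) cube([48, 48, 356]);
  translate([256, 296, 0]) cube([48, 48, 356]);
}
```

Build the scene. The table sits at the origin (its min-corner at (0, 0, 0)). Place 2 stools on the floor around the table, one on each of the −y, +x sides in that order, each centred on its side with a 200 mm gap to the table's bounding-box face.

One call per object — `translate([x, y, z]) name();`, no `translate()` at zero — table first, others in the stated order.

table();
translate([517, -544, 0]) stool();
translate([1538, 252, 0]) stool();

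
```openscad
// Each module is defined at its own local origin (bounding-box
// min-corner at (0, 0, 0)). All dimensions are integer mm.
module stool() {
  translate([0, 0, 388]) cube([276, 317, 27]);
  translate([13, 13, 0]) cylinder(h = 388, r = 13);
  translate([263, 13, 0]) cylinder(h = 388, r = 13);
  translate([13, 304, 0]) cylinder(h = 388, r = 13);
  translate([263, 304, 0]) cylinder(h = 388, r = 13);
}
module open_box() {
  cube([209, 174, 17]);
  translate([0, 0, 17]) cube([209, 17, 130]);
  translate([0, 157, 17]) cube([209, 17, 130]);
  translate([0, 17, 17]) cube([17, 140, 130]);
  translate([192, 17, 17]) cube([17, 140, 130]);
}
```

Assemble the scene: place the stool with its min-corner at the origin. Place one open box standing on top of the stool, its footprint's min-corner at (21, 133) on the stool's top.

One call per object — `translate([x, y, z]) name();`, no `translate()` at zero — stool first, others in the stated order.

stool();
translate([21, 133, 415]) open_box();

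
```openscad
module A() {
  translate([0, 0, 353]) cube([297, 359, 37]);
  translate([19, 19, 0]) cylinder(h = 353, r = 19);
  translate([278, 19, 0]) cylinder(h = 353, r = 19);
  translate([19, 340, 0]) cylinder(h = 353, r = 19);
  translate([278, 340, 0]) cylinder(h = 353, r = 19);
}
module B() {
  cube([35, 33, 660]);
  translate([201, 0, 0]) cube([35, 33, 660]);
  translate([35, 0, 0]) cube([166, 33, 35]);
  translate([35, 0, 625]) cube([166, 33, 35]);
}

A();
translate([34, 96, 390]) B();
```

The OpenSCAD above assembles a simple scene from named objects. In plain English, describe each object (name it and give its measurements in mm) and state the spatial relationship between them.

A is a four-legged stool. The seat is 297×359 mm, 37 mm thick, top at z = 390 mm. It stands on four round legs, each 38 mm in diameter, from z = 0 to the seat underside, each leg's axis is inset half a diameter from the nearest pair of seat edges (so the leg's bounding box is flush with the corner).

B is a rectangular picture frame lying in the x–z plane (depth along y). The opening is 166 mm wide (x) by 590 mm tall (z), surrounded by a border 35 mm wide on all four sides. The frame is 33 mm deep and is made of two full-height vertical stiles with two horizontal rails fitted between them.

The picture frame is on top of the stool.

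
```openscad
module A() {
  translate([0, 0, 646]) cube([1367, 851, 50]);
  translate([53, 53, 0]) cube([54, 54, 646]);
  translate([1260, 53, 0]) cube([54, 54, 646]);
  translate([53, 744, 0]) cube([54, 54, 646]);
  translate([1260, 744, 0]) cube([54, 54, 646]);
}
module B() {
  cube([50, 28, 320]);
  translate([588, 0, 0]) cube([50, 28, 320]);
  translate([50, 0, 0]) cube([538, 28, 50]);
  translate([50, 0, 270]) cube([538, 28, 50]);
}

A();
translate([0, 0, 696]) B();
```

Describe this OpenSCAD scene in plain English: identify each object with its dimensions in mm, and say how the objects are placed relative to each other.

A is a table: top 1367 mm (x) × 851 mm (y), 50 mm thick, upper face at z = 696 mm, on four 54×54 mm square legs, each inset 53 mm from the nearest pair of top edges, running from z = 0 to the bottom of the top.

B is a picture frame with a 538×220 mm rectangular opening (x by z) and a uniform 50 mm border on every side. Frame depth is 28 mm along y. It is built from two vertical stiles running the full outside height and two horizontal rails spanning the gap between the stiles.

The picture frame is on top of the table.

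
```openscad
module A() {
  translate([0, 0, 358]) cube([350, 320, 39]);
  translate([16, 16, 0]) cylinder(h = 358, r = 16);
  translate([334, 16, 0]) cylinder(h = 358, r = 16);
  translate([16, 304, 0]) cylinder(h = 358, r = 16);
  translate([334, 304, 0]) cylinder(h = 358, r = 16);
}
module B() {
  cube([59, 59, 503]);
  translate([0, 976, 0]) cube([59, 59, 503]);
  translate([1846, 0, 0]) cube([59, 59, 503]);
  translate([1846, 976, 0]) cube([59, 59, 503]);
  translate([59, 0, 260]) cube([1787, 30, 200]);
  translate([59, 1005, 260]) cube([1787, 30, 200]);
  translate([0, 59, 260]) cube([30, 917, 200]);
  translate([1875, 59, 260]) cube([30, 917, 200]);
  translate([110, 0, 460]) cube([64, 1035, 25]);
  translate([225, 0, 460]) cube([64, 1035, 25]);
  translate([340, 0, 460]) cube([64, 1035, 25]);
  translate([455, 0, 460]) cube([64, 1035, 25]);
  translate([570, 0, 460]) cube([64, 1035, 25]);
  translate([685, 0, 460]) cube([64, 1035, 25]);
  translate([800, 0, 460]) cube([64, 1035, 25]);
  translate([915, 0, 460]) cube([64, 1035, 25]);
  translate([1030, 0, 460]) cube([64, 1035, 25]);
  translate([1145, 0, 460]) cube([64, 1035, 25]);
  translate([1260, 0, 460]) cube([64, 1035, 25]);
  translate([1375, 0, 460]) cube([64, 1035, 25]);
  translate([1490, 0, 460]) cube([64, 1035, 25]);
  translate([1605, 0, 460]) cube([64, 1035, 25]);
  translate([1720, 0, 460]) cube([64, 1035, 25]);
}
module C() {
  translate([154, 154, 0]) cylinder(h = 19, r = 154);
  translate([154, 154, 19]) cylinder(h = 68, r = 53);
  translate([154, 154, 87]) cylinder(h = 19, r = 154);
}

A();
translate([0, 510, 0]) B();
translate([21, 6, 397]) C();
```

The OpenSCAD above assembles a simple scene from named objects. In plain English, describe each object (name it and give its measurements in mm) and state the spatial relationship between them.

A is a simple wooden stool: a rectangular seat 350 mm (x) by 320 mm (y), 39 mm thick, top face at z = 397 mm, on four round legs, each 32 mm in diameter. The legs rest on z = 0, each leg's axis is inset half a diameter from the nearest pair of seat edges (so the leg's bounding box is flush with the corner).

B is a bed frame 1905 mm long (x) by 1035 mm wide (y). Four 59×59 mm corner posts, 503 mm tall, at the corners of the footprint. Four rails of 30 mm thickness and 200 mm height run between adjacent posts with their undersides at z = 260 mm, their outer faces flush with the outside of the frame (the two x-running rails run between the posts' inner faces; the two y-running rails run between the posts' inner faces). 15 slats, each 64 mm wide (x) and 25 mm thick, lie across the top of the two x-running rails, running the full 1035 mm width of the frame in y; the slats are evenly spaced along x between the inner faces of the end posts with equal gaps (rounded down to the nearest mm) at the −x end and between each pair — any rounding remainder accumulates at the +x end.

C is a spool: two coaxial disc flanges of radius 154 mm and thickness 19 mm, joined by a core cylinder of radius 53 mm and height 68 mm. The lower flange rests on z = 0 and the three cylinders share a vertical axis.

The bed frame is on the floor beside the stool on its +y side. The spool is on top of the stool, centred.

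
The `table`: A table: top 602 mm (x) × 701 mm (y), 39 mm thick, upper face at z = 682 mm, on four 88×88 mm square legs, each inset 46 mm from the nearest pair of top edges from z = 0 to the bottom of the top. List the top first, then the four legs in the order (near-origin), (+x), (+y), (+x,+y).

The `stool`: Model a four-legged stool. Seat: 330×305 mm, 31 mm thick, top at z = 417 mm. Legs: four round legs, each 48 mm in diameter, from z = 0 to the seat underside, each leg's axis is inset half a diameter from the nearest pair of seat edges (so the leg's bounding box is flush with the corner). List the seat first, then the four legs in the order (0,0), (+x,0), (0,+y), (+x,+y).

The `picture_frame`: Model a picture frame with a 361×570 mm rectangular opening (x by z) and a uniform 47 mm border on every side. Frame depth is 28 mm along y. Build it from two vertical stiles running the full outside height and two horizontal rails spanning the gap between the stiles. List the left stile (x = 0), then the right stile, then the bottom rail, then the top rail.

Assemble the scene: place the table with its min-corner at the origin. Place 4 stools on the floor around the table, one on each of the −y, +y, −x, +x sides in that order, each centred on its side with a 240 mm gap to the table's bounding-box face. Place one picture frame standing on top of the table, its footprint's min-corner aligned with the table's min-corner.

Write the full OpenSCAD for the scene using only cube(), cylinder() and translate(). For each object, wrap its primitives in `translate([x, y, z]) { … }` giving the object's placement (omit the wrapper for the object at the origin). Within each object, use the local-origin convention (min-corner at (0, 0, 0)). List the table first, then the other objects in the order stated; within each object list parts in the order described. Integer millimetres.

translate([0, 0, 643]) cube([602, 701, 39]);
translate([46, 46, 0]) cube([88, 88, 643]);
translate([468, 46, 0]) cube([88, 88, 643]);
translate([46, 567, 0]) cube([88, 88, 643]);
translate([468, 567, 0]) cube([88, 88, 643]);
translate([136, -545, 0]) {
  translate([0, 0, 386]) cube([330, 305, 31]);
  translate([24, 24, 0]) cylinder(h = 386, r = 24);
  translate([306, 24, 0]) cylinder(h = 386, r = 24);
  translate([24, 281, 0]) cylinder(h = 386, r = 24);
  translate([306, 281, 0]) cylinder(h = 386, r = 24);
}
translate([136, 941, 0]) {
  translate([0, 0, 386]) cube([330, 305, 31]);
  translate([24, 24, 0]) cylinder(h = 386, r = 24);
  translate([306, 24, 0]) cylinder(h = 386, r = 24);
  translate([24, 281, 0]) cylinder(h = 386, r = 24);
  translate([306, 281, 0]) cylinder(h = 386, r = 24);
}
translate([-570, 198, 0]) {
  translate([0, 0, 386]) cube([330, 305, 31]);
  translate([24, 24, 0]) cylinder(h = 386, r = 24);
  translate([306, 24, 0]) cylinder(h = 386, r = 24);
  translate([24, 281, 0]) cylinder(h = 386, r = 24);
  translate([306, 281, 0]) cylinder(h = 386, r = 24);
}
translate([842, 198, 0]) {
  translate([0, 0, 386]) cube([330, 305, 31]);
  translate([24, 24, 0]) cylinder(h = 386, r = 24);
  translate([306, 24, 0]) cylinder(h = 386, r = 24);
  translate([24, 281, 0]) cylinder(h = 386, r = 24);
  translate([306, 281, 0]) cylinder(h = 386, r = 24);
}
translate([0, 0, 682]) {
  cube([47, 28, 664]);
  translate([408, 0, 0]) cube([47, 28, 664]);
  translate([47, 0, 0]) cube([361, 28, 47]);
  translate([47, 0, 617]) cube([361, 28, 47]);
}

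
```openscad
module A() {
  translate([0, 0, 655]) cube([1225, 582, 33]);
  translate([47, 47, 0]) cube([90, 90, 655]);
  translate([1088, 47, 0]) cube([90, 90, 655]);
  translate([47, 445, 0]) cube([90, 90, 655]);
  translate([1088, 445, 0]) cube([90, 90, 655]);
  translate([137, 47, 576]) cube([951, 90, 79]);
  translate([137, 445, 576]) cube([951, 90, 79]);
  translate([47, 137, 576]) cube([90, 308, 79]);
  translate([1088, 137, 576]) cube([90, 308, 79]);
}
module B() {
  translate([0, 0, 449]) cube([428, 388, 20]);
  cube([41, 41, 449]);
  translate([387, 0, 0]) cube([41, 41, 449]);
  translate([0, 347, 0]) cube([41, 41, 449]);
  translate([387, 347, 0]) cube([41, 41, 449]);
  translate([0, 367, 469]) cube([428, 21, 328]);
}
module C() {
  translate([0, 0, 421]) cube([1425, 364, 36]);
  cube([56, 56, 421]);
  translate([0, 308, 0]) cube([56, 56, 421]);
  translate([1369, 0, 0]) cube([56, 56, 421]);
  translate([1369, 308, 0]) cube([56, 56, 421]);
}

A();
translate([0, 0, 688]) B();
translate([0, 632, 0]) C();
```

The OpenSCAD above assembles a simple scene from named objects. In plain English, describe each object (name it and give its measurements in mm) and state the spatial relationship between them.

A is a table with a 1225×582 mm rectangular top, 33 mm thick, top surface at z = 688 mm, supported by four 90×90 mm square legs, each inset 47 mm from the nearest pair of top edges, running from the floor. Four apron rails, 90 mm thick and 79 mm tall, run between adjacent legs with their top edges flush with the underside of the top and their outer faces flush with the legs' outer faces.

B is a chair: 428×388 mm seat, 20 mm thick, top at z = 469 mm, on four 41 mm square corner legs flush with the seat edges. A 21 mm thick backrest slab spans the full seat width, extending 328 mm above the seat top, its back face flush with the seat's +y edge.

C is a long wooden bench with a 1425 mm (x) × 364 mm (y) seat, 36 mm thick, its top surface 457 mm above the floor. Four 56 mm square legs at the seat corners, flush with the edges, run from z = 0 to the seat underside.

The chair is on top of the table. The bench is on the floor beside the table on its +y side.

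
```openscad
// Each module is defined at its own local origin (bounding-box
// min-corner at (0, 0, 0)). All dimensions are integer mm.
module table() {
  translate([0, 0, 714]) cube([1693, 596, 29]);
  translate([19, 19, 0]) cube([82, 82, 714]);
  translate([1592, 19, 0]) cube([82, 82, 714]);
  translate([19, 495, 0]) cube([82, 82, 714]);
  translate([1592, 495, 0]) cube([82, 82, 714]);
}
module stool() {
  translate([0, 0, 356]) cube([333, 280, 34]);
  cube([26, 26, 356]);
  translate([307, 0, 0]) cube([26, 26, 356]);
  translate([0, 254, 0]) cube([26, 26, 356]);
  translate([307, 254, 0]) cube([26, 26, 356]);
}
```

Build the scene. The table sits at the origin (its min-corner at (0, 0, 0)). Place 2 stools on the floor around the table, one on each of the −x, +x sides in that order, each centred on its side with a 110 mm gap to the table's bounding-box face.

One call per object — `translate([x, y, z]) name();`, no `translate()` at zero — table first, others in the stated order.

table();
translate([-443, 158, 0]) stool();
translate([1803, 158, 0]) stool();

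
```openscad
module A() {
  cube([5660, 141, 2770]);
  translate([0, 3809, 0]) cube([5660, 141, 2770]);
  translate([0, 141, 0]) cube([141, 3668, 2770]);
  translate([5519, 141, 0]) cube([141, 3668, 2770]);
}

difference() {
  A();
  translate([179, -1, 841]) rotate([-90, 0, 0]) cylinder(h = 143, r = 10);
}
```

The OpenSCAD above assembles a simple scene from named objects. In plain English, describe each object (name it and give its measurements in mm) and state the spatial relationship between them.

A is the wall frame of a small rectangular building: four walls, each 2770 mm tall and 141 mm thick, enclosing a footprint 5660 mm (x) by 3950 mm (y) outside-to-outside, with no floor or roof. The front and back walls (the −y and +y sides) span the full width; the two side walls fit between them.

The house frame has a circular hole of radius 10 mm through its front wall, centred at (x = 179, z = 841).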